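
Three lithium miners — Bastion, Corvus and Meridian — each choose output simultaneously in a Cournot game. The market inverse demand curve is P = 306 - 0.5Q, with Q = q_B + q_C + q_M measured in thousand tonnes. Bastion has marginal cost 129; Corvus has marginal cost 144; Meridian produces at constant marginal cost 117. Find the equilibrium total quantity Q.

264

Bastion's profit: π_B = (306 - 0.5Q)q_B - (129q_B). Setting ∂π_B/∂q_B = 0: 177 - q_B - (1/2)(q_C + q_M) = 0.
Corvus's profit: π_C = (306 - 0.5Q)q_C - (144q_C). Setting ∂π_C/∂q_C = 0: 162 - q_C - (1/2)(q_B + q_M) = 0.
Meridian's profit: π_M = (306 - 0.5Q)q_M - (117q_M). Setting ∂π_M/∂q_M = 0: 189 - q_M - (1/2)(q_B + q_C) = 0.
Adding the 3 conditions: 528 − Q − Q = 0, i.e. Q = 264.
Back-substituting: q_B = (177 − 132)/(1/2) = 90, q_C = (162 − 132)/(1/2) = 60, q_M = (189 − 132)/(1/2) = 114.
Total output Q = 90 + 60 + 114 = 264.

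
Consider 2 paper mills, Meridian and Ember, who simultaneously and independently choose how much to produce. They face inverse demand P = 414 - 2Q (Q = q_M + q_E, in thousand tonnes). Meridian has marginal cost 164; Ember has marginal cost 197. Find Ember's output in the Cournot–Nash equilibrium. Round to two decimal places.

Meridian's profit: π_M = (414 - 2Q)q_M - (164q_M). Setting ∂π_M/∂q_M = 0: 250 - 4q_M - 2(q_E) = 0.
Ember's first-order condition: 217 - 4q_E - 2(q_M) = 0.
So q_M = (250 - 2q_E)/4 and q_E = (217 - 2q_M)/4.
Substituting one into the other gives q_M = 283/6 and q_E = 92/3.

30.67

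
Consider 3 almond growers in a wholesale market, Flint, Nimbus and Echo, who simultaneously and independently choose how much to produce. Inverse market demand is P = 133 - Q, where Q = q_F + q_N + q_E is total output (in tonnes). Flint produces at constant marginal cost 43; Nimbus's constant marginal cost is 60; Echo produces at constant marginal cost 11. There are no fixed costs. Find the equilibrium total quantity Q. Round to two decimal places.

Flint's profit: π_F = (133 - Q)q_F - (43q_F). Setting ∂π_F/∂q_F = 0: 90 - 2q_F - (q_N + q_E) = 0.
Nimbus's profit: π_N = (133 - Q)q_N - (60q_N). Setting ∂π_N/∂q_N = 0: 73 - 2q_N - (q_F + q_E) = 0.
Echo's profit: π_E = (133 - Q)q_E - (11q_E). Setting ∂π_E/∂q_E = 0: 122 - 2q_E - (q_F + q_N) = 0.
Summing all 3 equations gives 285 − 4Q = 0, hence Q = 285/4.
Back-substituting: q_F = (90 − 285/4) = 75/4, q_N = (73 − 285/4) = 7/4, q_E = (122 − 285/4) = 203/4.
Total output Q = 75/4 + 7/4 + 203/4 = 285/4.

71.25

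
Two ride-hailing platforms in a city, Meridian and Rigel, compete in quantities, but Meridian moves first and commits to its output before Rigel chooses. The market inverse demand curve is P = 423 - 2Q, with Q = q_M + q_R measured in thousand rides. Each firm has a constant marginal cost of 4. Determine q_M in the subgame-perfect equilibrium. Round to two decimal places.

104.75

The follower Rigel best-responds to any q_M: π_R = (423 - 2Q)q_R - 4q_R.
∂π_R/∂q_R = 419 - 2q_M - 4q_R = 0 gives the reaction function q_R = (419 - 2q_M)/4.
Meridian substitutes q_R(q_M) into its own profit: π_M = q_M(423 - 2q_M - (419 - 2q_M)/2) - 4q_M = (427/2 - q_M)q_M - 4q_M.
Leader FOC: 419/2 - 2q_M = 0, so q_M = 419/4.
Then q_R = (419 - 2·(419/4))/4 = 419/8.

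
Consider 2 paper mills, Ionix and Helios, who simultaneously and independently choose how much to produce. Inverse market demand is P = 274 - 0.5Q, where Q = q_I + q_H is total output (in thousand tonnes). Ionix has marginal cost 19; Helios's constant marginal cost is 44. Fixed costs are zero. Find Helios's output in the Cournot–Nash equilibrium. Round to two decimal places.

136.67

Ionix's profit: π_I = (274 - 0.5Q)q_I - (19q_I). Setting ∂π_I/∂q_I = 0: 255 - q_I - (1/2)(q_H) = 0.
Helios's profit: π_H = (274 - 0.5Q)q_H - (44q_H). Setting ∂π_H/∂q_H = 0: 230 - q_H - (1/2)(q_I) = 0.
So q_I = (255 - (1/2)q_H) and q_H = (230 - (1/2)q_I).
Substituting one into the other gives q_I = 560/3 and q_H = 410/3.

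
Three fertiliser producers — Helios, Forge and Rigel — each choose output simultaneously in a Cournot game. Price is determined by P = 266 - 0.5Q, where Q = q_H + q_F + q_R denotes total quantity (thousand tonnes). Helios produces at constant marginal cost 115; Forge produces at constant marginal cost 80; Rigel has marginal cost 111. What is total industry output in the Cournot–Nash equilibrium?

Helios's profit: π_H = (266 - 0.5Q)q_H - (115q_H). Setting ∂π_H/∂q_H = 0: 151 - q_H - (1/2)(q_F + q_R) = 0.
Forge's first-order condition: 186 - q_F - (1/2)(q_H + q_R) = 0.
Rigel's first-order condition: 155 - q_R - (1/2)(q_H + q_F) = 0.
Summing all 3 equations gives 492 − 2Q = 0, hence Q = 246.
Back-substituting: q_H = (151 − 123)/(1/2) = 56, q_F = (186 − 123)/(1/2) = 126, q_R = (155 − 123)/(1/2) = 64.
Total output Q = 56 + 126 + 64 = 246.

246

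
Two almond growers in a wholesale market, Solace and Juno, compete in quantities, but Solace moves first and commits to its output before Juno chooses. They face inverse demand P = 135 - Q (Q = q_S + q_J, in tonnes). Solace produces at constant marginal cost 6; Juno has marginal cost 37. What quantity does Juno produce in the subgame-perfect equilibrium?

9

The follower Juno best-responds to any q_S: π_J = (135 - Q)q_J - 37q_J.
∂π_J/∂q_J = 98 - q_S - 2q_J = 0 gives the reaction function q_J = (98 - q_S)/2.
The leader anticipates this reaction. Substituting into P = 135 - Q gives P = 86 - (1/2)q_S, so π_S = (86 - (1/2)q_S)q_S - 6q_S.
The leader's first-order condition 80 - q_S = 0 yields q_S = 80.
Then q_J = (98 - 80)/2 = 9.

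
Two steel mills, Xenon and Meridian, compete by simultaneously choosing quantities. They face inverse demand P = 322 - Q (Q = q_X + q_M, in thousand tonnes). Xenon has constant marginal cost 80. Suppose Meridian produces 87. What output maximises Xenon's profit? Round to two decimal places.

77.50

With the rival's output fixed at 87, Xenon's profit is π_X = (322 - 87 - q_X)q_X - (80q_X) = (235 - q_X)q_X - (80q_X).
∂π_X/∂q_X = 155 - 2q_X = 0, so q_X = 155/2.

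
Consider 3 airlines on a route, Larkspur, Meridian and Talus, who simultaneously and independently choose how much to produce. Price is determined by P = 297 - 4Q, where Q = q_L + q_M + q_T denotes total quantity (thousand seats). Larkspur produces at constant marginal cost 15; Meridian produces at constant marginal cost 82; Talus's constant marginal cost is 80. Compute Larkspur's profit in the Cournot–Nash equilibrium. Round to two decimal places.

2678.06

Larkspur's profit: π_L = (297 - 4Q)q_L - (15q_L). Setting ∂π_L/∂q_L = 0: 282 - 8q_L - 4(q_M + q_T) = 0.
Meridian's profit: π_M = (297 - 4Q)q_M - (82q_M). Setting ∂π_M/∂q_M = 0: 215 - 8q_M - 4(q_L + q_T) = 0.
Talus's first-order condition: 217 - 8q_T - 4(q_L + q_M) = 0.
Summing all 3 equations gives 714 − 16Q = 0, hence Q = 357/8.
Back-substituting: q_L = (282 − 357/2)/4 = 207/8, q_M = (215 − 357/2)/4 = 73/8, q_T = (217 − 357/2)/4 = 77/8.
Price P = 297 - 4·(357/8) = 237/2.
Larkspur's profit: (237/2 - 15)·(207/8) = 2678.0625.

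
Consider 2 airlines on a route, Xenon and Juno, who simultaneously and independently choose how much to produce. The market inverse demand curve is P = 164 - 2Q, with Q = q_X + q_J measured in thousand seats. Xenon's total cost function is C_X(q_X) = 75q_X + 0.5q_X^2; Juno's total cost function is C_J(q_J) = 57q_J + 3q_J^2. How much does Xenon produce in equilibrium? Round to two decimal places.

Xenon's profit: π_X = (164 - 2Q)q_X - (75q_X + (1/2)q_X²). Setting ∂π_X/∂q_X = 0: 89 - 5q_X - 2(q_J) = 0.
Juno's profit: π_J = (164 - 2Q)q_J - (57q_J + 3q_J²). Setting ∂π_J/∂q_J = 0: 107 - 10q_J - 2(q_X) = 0.
Best responses: q_X = (89 - 2q_J)/5, q_J = (107 - 2q_X)/10.
Substituting one into the other gives q_X = 338/23 and q_J = 357/46.

14.70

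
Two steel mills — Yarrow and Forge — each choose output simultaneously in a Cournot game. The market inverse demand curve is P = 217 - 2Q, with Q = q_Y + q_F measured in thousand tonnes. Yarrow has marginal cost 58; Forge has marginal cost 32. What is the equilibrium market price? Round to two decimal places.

102.33

Yarrow's profit: π_Y = (217 - 2Q)q_Y - (58q_Y). Setting ∂π_Y/∂q_Y = 0: 159 - 4q_Y - 2(q_F) = 0.
Forge's profit: π_F = (217 - 2Q)q_F - (32q_F). Setting ∂π_F/∂q_F = 0: 185 - 4q_F - 2(q_Y) = 0.
So q_Y = (159 - 2q_F)/4 and q_F = (185 - 2q_Y)/4.
Solving the pair: q_Y = 133/6, q_F = 211/6.
Total output Q = 172/3, so price P = 217 - 2·(172/3) = 307/3.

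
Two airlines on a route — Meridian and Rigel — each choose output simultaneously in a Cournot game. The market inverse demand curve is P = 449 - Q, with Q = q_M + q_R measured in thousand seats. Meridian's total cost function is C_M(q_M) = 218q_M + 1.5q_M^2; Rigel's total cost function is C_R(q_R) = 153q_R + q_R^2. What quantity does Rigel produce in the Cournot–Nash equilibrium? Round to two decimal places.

Meridian's profit: π_M = (449 - Q)q_M - (218q_M + (3/2)q_M²). Setting ∂π_M/∂q_M = 0: 231 - 5q_M - (q_R) = 0.
Rigel's profit: π_R = (449 - Q)q_R - (153q_R + q_R²). Setting ∂π_R/∂q_R = 0: 296 - 4q_R - (q_M) = 0.
Best responses: q_M = (231 - q_R)/5, q_R = (296 - q_M)/4.
Solving the pair: q_M = 628/19, q_R = 1249/19.

65.74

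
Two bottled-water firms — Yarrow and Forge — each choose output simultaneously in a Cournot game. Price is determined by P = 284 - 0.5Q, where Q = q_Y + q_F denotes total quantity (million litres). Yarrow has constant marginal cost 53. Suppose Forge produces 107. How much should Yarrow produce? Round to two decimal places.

With the rival's output fixed at 107, Yarrow's profit is π_Y = (284 - (1/2)·107 - (1/2)q_Y)q_Y - (53q_Y) = (461/2 - (1/2)q_Y)q_Y - (53q_Y).
∂π_Y/∂q_Y = 355/2 - q_Y = 0, so q_Y = 355/2.

177.50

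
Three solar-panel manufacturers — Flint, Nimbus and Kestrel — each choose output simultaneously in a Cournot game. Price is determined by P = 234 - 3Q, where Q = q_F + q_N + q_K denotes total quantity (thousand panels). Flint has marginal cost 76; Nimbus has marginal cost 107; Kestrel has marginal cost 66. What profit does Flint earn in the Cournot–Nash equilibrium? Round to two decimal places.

667.52

Flint's profit: π_F = (234 - 3Q)q_F - (76q_F). Setting ∂π_F/∂q_F = 0: 158 - 6q_F - 3(q_N + q_K) = 0.
Nimbus's first-order condition: 127 - 6q_N - 3(q_F + q_K) = 0.
Kestrel's profit: π_K = (234 - 3Q)q_K - (66q_K). Setting ∂π_K/∂q_K = 0: 168 - 6q_K - 3(q_F + q_N) = 0.
Summing all 3 equations gives 453 − 12Q = 0, hence Q = 151/4.
Back-substituting: q_F = (158 − 453/4)/3 = 179/12, q_N = (127 − 453/4)/3 = 55/12, q_K = (168 − 453/4)/3 = 73/4.
Price P = 234 - 3·(151/4) = 483/4.
Flint's profit: (483/4 - 76)·(179/12) = 667.5208.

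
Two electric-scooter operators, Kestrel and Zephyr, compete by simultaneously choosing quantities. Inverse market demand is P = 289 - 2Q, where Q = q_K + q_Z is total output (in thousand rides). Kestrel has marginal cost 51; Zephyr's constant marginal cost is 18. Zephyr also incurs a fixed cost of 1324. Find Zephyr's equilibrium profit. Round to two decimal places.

3810.22

Kestrel's profit: π_K = (289 - 2Q)q_K - (51q_K). Setting ∂π_K/∂q_K = 0: 238 - 4q_K - 2(q_Z) = 0.
Zephyr's first-order condition: 271 - 4q_Z - 2(q_K) = 0.
Rearranging gives the reaction functions q_K = (238 - 2q_Z)/4 and q_Z = (271 - 2q_K)/4.
Substituting one into the other gives q_K = 205/6 and q_Z = 152/3.
Price P = 289 - 2·(509/6) = 358/3.
Zephyr's profit: (358/3 - 18)·(152/3) - 1324 = 3810.2222.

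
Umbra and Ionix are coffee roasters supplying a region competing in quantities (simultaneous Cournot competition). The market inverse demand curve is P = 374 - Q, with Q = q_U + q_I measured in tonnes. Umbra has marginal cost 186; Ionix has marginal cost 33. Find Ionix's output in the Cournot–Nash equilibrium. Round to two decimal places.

164.67

Umbra's profit: π_U = (374 - Q)q_U - (186q_U). Setting ∂π_U/∂q_U = 0: 188 - 2q_U - (q_I) = 0.
Ionix's profit: π_I = (374 - Q)q_I - (33q_I). Setting ∂π_I/∂q_I = 0: 341 - 2q_I - (q_U) = 0.
Best responses: q_U = (188 - q_I)/2, q_I = (341 - q_U)/2.
Substituting one into the other gives q_U = 35/3 and q_I = 494/3.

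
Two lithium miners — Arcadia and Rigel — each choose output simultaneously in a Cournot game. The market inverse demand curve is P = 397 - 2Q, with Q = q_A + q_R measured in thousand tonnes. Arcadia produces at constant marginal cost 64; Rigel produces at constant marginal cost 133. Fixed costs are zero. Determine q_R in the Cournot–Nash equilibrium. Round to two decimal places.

Arcadia's profit: π_A = (397 - 2Q)q_A - (64q_A). Setting ∂π_A/∂q_A = 0: 333 - 4q_A - 2(q_R) = 0.
Rigel's profit: π_R = (397 - 2Q)q_R - (133q_R). Setting ∂π_R/∂q_R = 0: 264 - 4q_R - 2(q_A) = 0.
Best responses: q_A = (333 - 2q_R)/4, q_R = (264 - 2q_A)/4.
Substituting one into the other gives q_A = 67 and q_R = 65/2.

32.50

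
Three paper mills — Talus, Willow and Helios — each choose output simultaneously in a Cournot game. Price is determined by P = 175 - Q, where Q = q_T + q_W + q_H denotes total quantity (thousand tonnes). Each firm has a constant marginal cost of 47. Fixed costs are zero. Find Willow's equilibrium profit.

A representative firm's profit is π_i = q_i(175 - Q) - 47q_i.
Setting ∂π_i/∂q_i = 0 with rivals' quantities fixed: 128 - 2q_i - Σ_{j≠i} q_j = 0.
With identical firms every q_j equals q_i, so Σ_{j≠i} q_j = 2q_i and 128 = 4q_i, giving q_i = 32.
Price P = 175 - 96 = 79.
Willow's profit: (79 - 47)·32 = 1024.

1024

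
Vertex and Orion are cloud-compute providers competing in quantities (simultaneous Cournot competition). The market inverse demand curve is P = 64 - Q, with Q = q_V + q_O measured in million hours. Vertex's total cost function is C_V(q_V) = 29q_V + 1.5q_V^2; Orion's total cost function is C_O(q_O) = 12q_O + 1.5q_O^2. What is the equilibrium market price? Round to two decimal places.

49.50

Vertex's profit: π_V = (64 - Q)q_V - (29q_V + (3/2)q_V²). Setting ∂π_V/∂q_V = 0: 35 - 5q_V - (q_O) = 0.
Orion's first-order condition: 52 - 5q_O - (q_V) = 0.
Best responses: q_V = (35 - q_O)/5, q_O = (52 - q_V)/5.
Solving the pair: q_V = 41/8, q_O = 75/8.
Total output Q = 29/2, so price P = 64 - 29/2 = 99/2.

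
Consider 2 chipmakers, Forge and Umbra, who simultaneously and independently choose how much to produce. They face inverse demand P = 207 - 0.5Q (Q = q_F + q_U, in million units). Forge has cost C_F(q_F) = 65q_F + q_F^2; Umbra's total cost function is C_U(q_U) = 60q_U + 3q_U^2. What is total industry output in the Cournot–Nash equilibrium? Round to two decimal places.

Forge's profit: π_F = (207 - 0.5Q)q_F - (65q_F + q_F²). Setting ∂π_F/∂q_F = 0: 142 - 3q_F - (1/2)(q_U) = 0.
Umbra's first-order condition: 147 - 7q_U - (1/2)(q_F) = 0.
Rearranging gives the reaction functions q_F = (142 - (1/2)q_U)/3 and q_U = (147 - (1/2)q_F)/7.
Substituting one into the other gives q_F = 44.3614 and q_U = 1480/83.
Total output Q = 44.3614 + 1480/83 = 62.1928.

62.19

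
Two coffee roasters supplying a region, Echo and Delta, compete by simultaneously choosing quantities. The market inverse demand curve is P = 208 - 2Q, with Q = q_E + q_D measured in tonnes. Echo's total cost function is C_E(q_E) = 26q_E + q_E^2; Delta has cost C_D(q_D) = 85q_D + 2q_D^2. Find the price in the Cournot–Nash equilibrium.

136

Echo's profit: π_E = (208 - 2Q)q_E - (26q_E + q_E²). Setting ∂π_E/∂q_E = 0: 182 - 6q_E - 2(q_D) = 0.
Delta's profit: π_D = (208 - 2Q)q_D - (85q_D + 2q_D²). Setting ∂π_D/∂q_D = 0: 123 - 8q_D - 2(q_E) = 0.
So q_E = (182 - 2q_D)/6 and q_D = (123 - 2q_E)/8.
Substituting one into the other gives q_E = 55/2 and q_D = 17/2.
Total output Q = 36, so price P = 208 - 2·36 = 136.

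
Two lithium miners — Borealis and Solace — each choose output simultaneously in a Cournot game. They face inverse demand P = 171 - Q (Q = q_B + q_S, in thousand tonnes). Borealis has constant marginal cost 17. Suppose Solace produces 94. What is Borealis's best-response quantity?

30

With the rival's output fixed at 94, Borealis's profit is π_B = (171 - 94 - q_B)q_B - (17q_B) = (77 - q_B)q_B - (17q_B).
∂π_B/∂q_B = 60 - 2q_B = 0, so q_B = 30.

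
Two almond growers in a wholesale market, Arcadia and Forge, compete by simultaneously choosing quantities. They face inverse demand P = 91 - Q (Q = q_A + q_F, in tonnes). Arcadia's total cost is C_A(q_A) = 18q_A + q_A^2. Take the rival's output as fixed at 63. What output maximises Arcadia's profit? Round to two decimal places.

With the rival's output fixed at 63, Arcadia's profit is π_A = (91 - 63 - q_A)q_A - (18q_A + q_A²) = (28 - q_A)q_A - (18q_A + q_A²).
∂π_A/∂q_A = 10 - 4q_A = 0, so q_A = 5/2.

2.50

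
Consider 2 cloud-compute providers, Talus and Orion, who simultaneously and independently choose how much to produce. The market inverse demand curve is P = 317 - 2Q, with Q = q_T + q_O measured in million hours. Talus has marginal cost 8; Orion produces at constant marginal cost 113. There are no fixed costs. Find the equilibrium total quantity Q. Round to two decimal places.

85.50

Talus's profit: π_T = (317 - 2Q)q_T - (8q_T). Setting ∂π_T/∂q_T = 0: 309 - 4q_T - 2(q_O) = 0.
Orion's first-order condition: 204 - 4q_O - 2(q_T) = 0.
So q_T = (309 - 2q_O)/4 and q_O = (204 - 2q_T)/4.
Substituting one into the other gives q_T = 69 and q_O = 33/2.
Total output Q = 69 + 33/2 = 171/2.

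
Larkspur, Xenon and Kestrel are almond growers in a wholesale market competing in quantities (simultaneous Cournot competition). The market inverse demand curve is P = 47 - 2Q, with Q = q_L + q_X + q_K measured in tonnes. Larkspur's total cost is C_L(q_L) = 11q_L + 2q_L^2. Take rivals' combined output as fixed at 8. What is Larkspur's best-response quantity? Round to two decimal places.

With rivals' combined output fixed at 8, Larkspur's profit is π_L = (47 - 2·8 - 2q_L)q_L - (11q_L + 2q_L²) = (31 - 2q_L)q_L - (11q_L + 2q_L²).
∂π_L/∂q_L = 20 - 8q_L = 0, so q_L = 5/2.

2.50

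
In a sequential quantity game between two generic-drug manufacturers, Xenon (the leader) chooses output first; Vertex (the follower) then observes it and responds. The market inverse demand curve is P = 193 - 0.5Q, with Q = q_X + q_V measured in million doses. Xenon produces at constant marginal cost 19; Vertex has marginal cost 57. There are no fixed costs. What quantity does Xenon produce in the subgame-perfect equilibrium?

The follower Vertex best-responds to any q_X: π_V = (193 - 0.5Q)q_V - 57q_V.
∂π_V/∂q_V = 136 - (1/2)q_X - q_V = 0 gives the reaction function q_V = (136 - (1/2)q_X).
Xenon substitutes q_V(q_X) into its own profit: π_X = q_X(193 - (1/2)q_X - (136 - (1/2)q_X)/2) - 19q_X = (125 - (1/4)q_X)q_X - 19q_X.
Maximising: ∂π_X/∂q_X = 106 - (1/2)q_X = 0, giving q_X = 212.
Then q_V = (136 - (1/2)·212) = 30.

212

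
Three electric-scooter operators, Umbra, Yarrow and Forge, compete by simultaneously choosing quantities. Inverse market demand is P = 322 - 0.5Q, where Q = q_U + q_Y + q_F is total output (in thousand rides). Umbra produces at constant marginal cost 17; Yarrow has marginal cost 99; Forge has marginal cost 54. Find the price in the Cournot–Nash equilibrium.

Umbra's profit: π_U = (322 - 0.5Q)q_U - (17q_U). Setting ∂π_U/∂q_U = 0: 305 - q_U - (1/2)(q_Y + q_F) = 0.
Yarrow's first-order condition: 223 - q_Y - (1/2)(q_U + q_F) = 0.
Forge's first-order condition: 268 - q_F - (1/2)(q_U + q_Y) = 0.
Adding the 3 first-order conditions: 796 − 2Q = 0, so Q = 398.
Back-substituting: q_U = (305 − 199)/(1/2) = 212, q_Y = (223 − 199)/(1/2) = 48, q_F = (268 − 199)/(1/2) = 138.
Total output Q = 398, so price P = 322 - (1/2)·398 = 123.

123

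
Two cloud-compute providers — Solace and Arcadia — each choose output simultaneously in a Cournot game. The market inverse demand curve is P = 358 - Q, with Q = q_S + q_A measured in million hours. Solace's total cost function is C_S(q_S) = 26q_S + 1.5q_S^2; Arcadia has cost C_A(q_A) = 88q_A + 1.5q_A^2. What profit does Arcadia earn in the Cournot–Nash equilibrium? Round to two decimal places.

4497.93

Solace's profit: π_S = (358 - Q)q_S - (26q_S + (3/2)q_S²). Setting ∂π_S/∂q_S = 0: 332 - 5q_S - (q_A) = 0.
Arcadia's profit: π_A = (358 - Q)q_A - (88q_A + (3/2)q_A²). Setting ∂π_A/∂q_A = 0: 270 - 5q_A - (q_S) = 0.
So q_S = (332 - q_A)/5 and q_A = (270 - q_S)/5.
Solving the pair: q_S = 695/12, q_A = 509/12.
Price P = 358 - 301/3 = 773/3.
Arcadia's profit: (773/3)·(509/12) - 88·(509/12) - (3/2)(509/12)² = 4497.9340.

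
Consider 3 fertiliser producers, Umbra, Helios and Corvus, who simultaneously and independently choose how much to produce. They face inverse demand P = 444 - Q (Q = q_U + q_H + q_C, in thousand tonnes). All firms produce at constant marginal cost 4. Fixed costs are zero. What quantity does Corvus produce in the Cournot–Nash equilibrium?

Each firm earns π_i = (444 - Q)q_i - 4q_i.
Setting ∂π_i/∂q_i = 0 with rivals' quantities fixed: 440 - 2q_i - Σ_{j≠i} q_j = 0.
With identical firms every q_j equals q_i, so Σ_{j≠i} q_j = 2q_i and 440 = 4q_i, giving q_i = 110.

110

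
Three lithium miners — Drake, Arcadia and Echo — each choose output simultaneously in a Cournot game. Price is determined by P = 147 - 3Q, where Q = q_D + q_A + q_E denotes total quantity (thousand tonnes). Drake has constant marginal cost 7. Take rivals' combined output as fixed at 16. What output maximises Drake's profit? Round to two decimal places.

15.33

With rivals' combined output fixed at 16, Drake's profit is π_D = (147 - 3·16 - 3q_D)q_D - (7q_D) = (99 - 3q_D)q_D - (7q_D).
∂π_D/∂q_D = 92 - 6q_D = 0, so q_D = 46/3.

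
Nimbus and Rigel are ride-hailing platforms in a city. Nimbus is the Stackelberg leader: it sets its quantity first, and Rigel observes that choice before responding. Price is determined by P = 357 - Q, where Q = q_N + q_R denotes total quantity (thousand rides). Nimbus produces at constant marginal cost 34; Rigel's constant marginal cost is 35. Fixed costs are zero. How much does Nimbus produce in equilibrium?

162

The follower Rigel best-responds to any q_N: π_R = (357 - Q)q_R - 35q_R.
∂π_R/∂q_R = 322 - q_N - 2q_R = 0 gives the reaction function q_R = (322 - q_N)/2.
The leader anticipates this reaction. Substituting into P = 357 - Q gives P = 196 - (1/2)q_N, so π_N = (196 - (1/2)q_N)q_N - 34q_N.
The leader's first-order condition 162 - q_N = 0 yields q_N = 162.
Then q_R = (322 - 162)/2 = 80.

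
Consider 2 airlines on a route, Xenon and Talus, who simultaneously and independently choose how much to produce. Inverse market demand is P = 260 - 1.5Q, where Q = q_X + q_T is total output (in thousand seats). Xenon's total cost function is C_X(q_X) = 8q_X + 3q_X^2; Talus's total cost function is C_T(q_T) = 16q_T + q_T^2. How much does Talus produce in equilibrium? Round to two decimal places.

42.53

Xenon's profit: π_X = (260 - 1.5Q)q_X - (8q_X + 3q_X²). Setting ∂π_X/∂q_X = 0: 252 - 9q_X - (3/2)(q_T) = 0.
Talus's profit: π_T = (260 - 1.5Q)q_T - (16q_T + q_T²). Setting ∂π_T/∂q_T = 0: 244 - 5q_T - (3/2)(q_X) = 0.
So q_X = (252 - (3/2)q_T)/9 and q_T = (244 - (3/2)q_X)/5.
Substituting one into the other gives q_X = 1192/57 and q_T = 808/19.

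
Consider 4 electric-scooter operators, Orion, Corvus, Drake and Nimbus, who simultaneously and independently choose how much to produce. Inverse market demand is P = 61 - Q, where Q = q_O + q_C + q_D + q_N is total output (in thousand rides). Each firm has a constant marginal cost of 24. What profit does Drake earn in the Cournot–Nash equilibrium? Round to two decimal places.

A representative firm's profit is π_i = q_i(61 - Q) - 24q_i.
First-order condition (treating rivals' output as given): 37 - 2q_i - Σ_{j≠i} q_j = 0.
By symmetry each firm produces the same amount; substituting Σ_{j≠i} q_j = 3q_i yields q_i = 37/5.
Price P = 61 - 148/5 = 157/5.
Drake's profit: (157/5 - 24)·(37/5) = 1369/25.

54.76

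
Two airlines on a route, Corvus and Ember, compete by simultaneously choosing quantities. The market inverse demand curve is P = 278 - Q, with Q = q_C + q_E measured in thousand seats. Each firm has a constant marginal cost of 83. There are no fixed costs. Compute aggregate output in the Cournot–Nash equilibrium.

Each firm earns π_i = (278 - Q)q_i - 83q_i.
Setting ∂π_i/∂q_i = 0 with rivals' quantities fixed: 195 - 2q_i - q_j = 0.
By symmetry each firm produces the same amount; substituting q_j = q_i yields q_i = 195/3 = 65.
Total output Q = 65 + 65 = 130.

130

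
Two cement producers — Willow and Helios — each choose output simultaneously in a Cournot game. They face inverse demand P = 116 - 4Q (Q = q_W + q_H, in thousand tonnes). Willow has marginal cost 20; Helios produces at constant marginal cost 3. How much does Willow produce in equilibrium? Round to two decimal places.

6.58

Willow's profit: π_W = (116 - 4Q)q_W - (20q_W). Setting ∂π_W/∂q_W = 0: 96 - 8q_W - 4(q_H) = 0.
Helios's profit: π_H = (116 - 4Q)q_H - (3q_H). Setting ∂π_H/∂q_H = 0: 113 - 8q_H - 4(q_W) = 0.
Best responses: q_W = (96 - 4q_H)/8, q_H = (113 - 4q_W)/8.
Substituting one into the other gives q_W = 79/12 and q_H = 65/6.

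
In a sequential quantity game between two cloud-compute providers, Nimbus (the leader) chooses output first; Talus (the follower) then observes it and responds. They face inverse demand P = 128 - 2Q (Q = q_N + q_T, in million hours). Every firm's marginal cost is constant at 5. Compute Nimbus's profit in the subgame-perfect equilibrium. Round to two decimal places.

The follower Talus best-responds to any q_N: π_T = (128 - 2Q)q_T - 5q_T.
Follower FOC: 123 - 2q_N - 4q_T = 0, so q_T(q_N) = (123 - 2q_N)/4.
Nimbus substitutes q_T(q_N) into its own profit: π_N = q_N(128 - 2q_N - (123 - 2q_N)/2) - 5q_N = (133/2 - q_N)q_N - 5q_N.
The leader's first-order condition 123/2 - 2q_N = 0 yields q_N = 123/4.
Then q_T = (123 - 2·(123/4))/4 = 123/8.
Price P = 128 - 2·(369/8) = 143/4.
Nimbus's profit: (143/4 - 5)·(123/4) = 945.5625.

945.56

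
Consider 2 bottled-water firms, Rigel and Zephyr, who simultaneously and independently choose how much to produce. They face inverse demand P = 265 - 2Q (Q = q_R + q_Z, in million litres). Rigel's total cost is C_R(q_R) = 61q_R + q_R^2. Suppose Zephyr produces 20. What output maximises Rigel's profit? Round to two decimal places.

With the rival's output fixed at 20, Rigel's profit is π_R = (265 - 2·20 - 2q_R)q_R - (61q_R + q_R²) = (225 - 2q_R)q_R - (61q_R + q_R²).
∂π_R/∂q_R = 164 - 6q_R = 0, so q_R = 82/3.

27.33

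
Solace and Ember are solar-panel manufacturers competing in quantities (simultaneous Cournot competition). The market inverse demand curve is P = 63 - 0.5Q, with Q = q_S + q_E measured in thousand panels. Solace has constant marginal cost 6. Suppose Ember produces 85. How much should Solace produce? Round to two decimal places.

With the rival's output fixed at 85, Solace's profit is π_S = (63 - (1/2)·85 - (1/2)q_S)q_S - (6q_S) = (41/2 - (1/2)q_S)q_S - (6q_S).
∂π_S/∂q_S = 29/2 - q_S = 0, so q_S = 29/2.

14.50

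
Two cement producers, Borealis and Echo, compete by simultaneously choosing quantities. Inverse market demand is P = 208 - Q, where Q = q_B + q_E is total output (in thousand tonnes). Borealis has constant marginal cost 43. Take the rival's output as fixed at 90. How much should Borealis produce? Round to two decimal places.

37.50

With the rival's output fixed at 90, Borealis's profit is π_B = (208 - 90 - q_B)q_B - (43q_B) = (118 - q_B)q_B - (43q_B).
∂π_B/∂q_B = 75 - 2q_B = 0, so q_B = 75/2.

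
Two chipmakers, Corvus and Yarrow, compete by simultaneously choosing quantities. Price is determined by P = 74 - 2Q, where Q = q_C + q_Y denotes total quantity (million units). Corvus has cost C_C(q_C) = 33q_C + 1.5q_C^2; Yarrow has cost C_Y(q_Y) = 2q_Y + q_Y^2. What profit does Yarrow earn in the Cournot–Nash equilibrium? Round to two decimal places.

Corvus's profit: π_C = (74 - 2Q)q_C - (33q_C + (3/2)q_C²). Setting ∂π_C/∂q_C = 0: 41 - 7q_C - 2(q_Y) = 0.
Yarrow's profit: π_Y = (74 - 2Q)q_Y - (2q_Y + q_Y²). Setting ∂π_Y/∂q_Y = 0: 72 - 6q_Y - 2(q_C) = 0.
Best responses: q_C = (41 - 2q_Y)/7, q_Y = (72 - 2q_C)/6.
Solving the pair: q_C = 51/19, q_Y = 211/19.
Price P = 74 - 2·(262/19) = 882/19.
Yarrow's profit: (882/19)·(211/19) - 2·(211/19) - (211/19)² = 369.9806.

369.98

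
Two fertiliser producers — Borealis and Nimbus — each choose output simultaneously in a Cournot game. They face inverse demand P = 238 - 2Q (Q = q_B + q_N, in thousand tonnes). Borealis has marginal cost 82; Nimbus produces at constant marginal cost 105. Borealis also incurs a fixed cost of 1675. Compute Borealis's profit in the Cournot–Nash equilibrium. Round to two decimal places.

105.06

Borealis's profit: π_B = (238 - 2Q)q_B - (82q_B). Setting ∂π_B/∂q_B = 0: 156 - 4q_B - 2(q_N) = 0.
Nimbus's first-order condition: 133 - 4q_N - 2(q_B) = 0.
So q_B = (156 - 2q_N)/4 and q_N = (133 - 2q_B)/4.
Substituting one into the other gives q_B = 179/6 and q_N = 55/3.
Price P = 238 - 2·(289/6) = 425/3.
Borealis's profit: (425/3 - 82)·(179/6) - 1675 = 1891/18.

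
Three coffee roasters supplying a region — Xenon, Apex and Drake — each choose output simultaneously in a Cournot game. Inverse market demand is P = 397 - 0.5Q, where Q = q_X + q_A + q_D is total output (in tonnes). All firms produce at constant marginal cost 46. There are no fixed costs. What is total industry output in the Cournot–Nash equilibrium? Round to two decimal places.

526.50

Each firm earns π_i = (397 - 0.5Q)q_i - 46q_i.
First-order condition (treating rivals' output as given): 351 - q_i - (1/2)·Σ_{j≠i} q_j = 0.
With identical firms every q_j equals q_i, so Σ_{j≠i} q_j = 2q_i and 351 = 2q_i, giving q_i = 351/2.
Total output Q = 351/2 + 351/2 + 351/2 = 1053/2.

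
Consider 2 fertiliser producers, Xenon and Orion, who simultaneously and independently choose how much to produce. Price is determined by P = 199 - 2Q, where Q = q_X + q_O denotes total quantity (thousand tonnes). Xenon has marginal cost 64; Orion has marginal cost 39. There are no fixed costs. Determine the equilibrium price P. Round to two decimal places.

100.67

Xenon's profit: π_X = (199 - 2Q)q_X - (64q_X). Setting ∂π_X/∂q_X = 0: 135 - 4q_X - 2(q_O) = 0.
Orion's profit: π_O = (199 - 2Q)q_O - (39q_O). Setting ∂π_O/∂q_O = 0: 160 - 4q_O - 2(q_X) = 0.
Best responses: q_X = (135 - 2q_O)/4, q_O = (160 - 2q_X)/4.
Solving the pair: q_X = 55/3, q_O = 185/6.
Total output Q = 295/6, so price P = 199 - 2·(295/6) = 302/3.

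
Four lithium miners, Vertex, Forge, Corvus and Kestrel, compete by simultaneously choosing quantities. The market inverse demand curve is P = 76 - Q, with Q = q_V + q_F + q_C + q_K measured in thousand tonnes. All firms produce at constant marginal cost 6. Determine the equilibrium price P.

A representative firm's profit is π_i = q_i(76 - Q) - 6q_i.
Setting ∂π_i/∂q_i = 0 with rivals' quantities fixed: 70 - 2q_i - Σ_{j≠i} q_j = 0.
With identical firms every q_j equals q_i, so Σ_{j≠i} q_j = 3q_i and 70 = 5q_i, giving q_i = 14.
Total output Q = 56, so price P = 76 - 56 = 20.

20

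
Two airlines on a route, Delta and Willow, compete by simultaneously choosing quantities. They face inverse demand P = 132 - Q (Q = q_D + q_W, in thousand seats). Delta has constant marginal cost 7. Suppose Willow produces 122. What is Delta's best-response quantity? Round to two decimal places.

With the rival's output fixed at 122, Delta's profit is π_D = (132 - 122 - q_D)q_D - (7q_D) = (10 - q_D)q_D - (7q_D).
∂π_D/∂q_D = 3 - 2q_D = 0, so q_D = 3/2.

1.50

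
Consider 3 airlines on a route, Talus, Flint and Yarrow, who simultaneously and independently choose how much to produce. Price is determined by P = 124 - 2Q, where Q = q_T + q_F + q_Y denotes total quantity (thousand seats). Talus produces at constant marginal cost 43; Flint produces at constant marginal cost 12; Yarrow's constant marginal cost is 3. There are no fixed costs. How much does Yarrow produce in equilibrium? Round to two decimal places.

21.25

Talus's profit: π_T = (124 - 2Q)q_T - (43q_T). Setting ∂π_T/∂q_T = 0: 81 - 4q_T - 2(q_F + q_Y) = 0.
Flint's profit: π_F = (124 - 2Q)q_F - (12q_F). Setting ∂π_F/∂q_F = 0: 112 - 4q_F - 2(q_T + q_Y) = 0.
Yarrow's first-order condition: 121 - 4q_Y - 2(q_T + q_F) = 0.
Adding the 3 conditions: 314 − 4Q − 4Q = 0, i.e. Q = 157/4.
Back-substituting: q_T = (81 − 157/2)/2 = 5/4, q_F = (112 − 157/2)/2 = 67/4, q_Y = (121 − 157/2)/2 = 85/4.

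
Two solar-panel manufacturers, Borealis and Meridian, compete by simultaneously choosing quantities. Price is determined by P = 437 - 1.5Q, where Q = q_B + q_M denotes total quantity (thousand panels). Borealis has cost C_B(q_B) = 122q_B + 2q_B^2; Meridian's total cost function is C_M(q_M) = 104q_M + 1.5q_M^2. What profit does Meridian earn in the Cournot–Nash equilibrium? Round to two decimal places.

Borealis's profit: π_B = (437 - 1.5Q)q_B - (122q_B + 2q_B²). Setting ∂π_B/∂q_B = 0: 315 - 7q_B - (3/2)(q_M) = 0.
Meridian's profit: π_M = (437 - 1.5Q)q_M - (104q_M + (3/2)q_M²). Setting ∂π_M/∂q_M = 0: 333 - 6q_M - (3/2)(q_B) = 0.
Rearranging gives the reaction functions q_B = (315 - (3/2)q_M)/7 and q_M = (333 - (3/2)q_B)/6.
Solving the pair: q_B = 1854/53, q_M = 46.7547.
Price P = 437 - (3/2)·81.7358 = 314.3962.
Meridian's profit: 314.3962·46.7547 - 104·46.7547 - (3/2)·46.7547² = 6558.0107.

6558.01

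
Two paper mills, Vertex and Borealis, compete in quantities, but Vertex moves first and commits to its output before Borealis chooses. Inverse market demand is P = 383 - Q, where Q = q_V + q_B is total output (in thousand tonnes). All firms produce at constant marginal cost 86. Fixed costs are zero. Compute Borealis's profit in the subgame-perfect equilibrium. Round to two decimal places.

5513.06

The follower Borealis best-responds to any q_V: π_B = (383 - Q)q_B - 86q_B.
Follower FOC: 297 - q_V - 2q_B = 0, so q_B(q_V) = (297 - q_V)/2.
The leader anticipates this reaction. Substituting into P = 383 - Q gives P = 469/2 - (1/2)q_V, so π_V = (469/2 - (1/2)q_V)q_V - 86q_V.
Leader FOC: 297/2 - q_V = 0, so q_V = 297/2.
Then q_B = (297 - 297/2)/2 = 297/4.
Price P = 383 - 891/4 = 641/4.
Borealis's profit: (641/4 - 86)·(297/4) = 5513.0625.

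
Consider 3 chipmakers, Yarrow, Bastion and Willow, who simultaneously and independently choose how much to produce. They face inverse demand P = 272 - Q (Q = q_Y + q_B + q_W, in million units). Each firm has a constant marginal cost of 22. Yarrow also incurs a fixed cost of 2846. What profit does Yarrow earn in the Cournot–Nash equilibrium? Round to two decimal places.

A representative firm's profit is π_i = q_i(272 - Q) - 22q_i.
Setting ∂π_i/∂q_i = 0 with rivals' quantities fixed: 250 - 2q_i - Σ_{j≠i} q_j = 0.
With identical firms every q_j equals q_i, so Σ_{j≠i} q_j = 2q_i and 250 = 4q_i, giving q_i = 125/2.
Price P = 272 - 375/2 = 169/2.
Yarrow's profit: (169/2 - 22)·(125/2) - 2846 = 1060.2500.

1060.25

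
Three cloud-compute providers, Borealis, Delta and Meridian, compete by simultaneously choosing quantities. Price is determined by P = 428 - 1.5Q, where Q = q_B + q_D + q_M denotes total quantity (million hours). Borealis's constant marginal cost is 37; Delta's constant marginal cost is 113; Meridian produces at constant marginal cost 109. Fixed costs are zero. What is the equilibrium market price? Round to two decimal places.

Borealis's profit: π_B = (428 - 1.5Q)q_B - (37q_B). Setting ∂π_B/∂q_B = 0: 391 - 3q_B - (3/2)(q_D + q_M) = 0.
Delta's profit: π_D = (428 - 1.5Q)q_D - (113q_D). Setting ∂π_D/∂q_D = 0: 315 - 3q_D - (3/2)(q_B + q_M) = 0.
Meridian's profit: π_M = (428 - 1.5Q)q_M - (109q_M). Setting ∂π_M/∂q_M = 0: 319 - 3q_M - (3/2)(q_B + q_D) = 0.
Adding the 3 conditions: 1025 − 3Q − 3Q = 0, i.e. Q = 1025/6.
Back-substituting: q_B = (391 − 1025/4)/(3/2) = 539/6, q_D = (315 − 1025/4)/(3/2) = 235/6, q_M = (319 − 1025/4)/(3/2) = 251/6.
Total output Q = 1025/6, so price P = 428 - (3/2)·(1025/6) = 687/4.

171.75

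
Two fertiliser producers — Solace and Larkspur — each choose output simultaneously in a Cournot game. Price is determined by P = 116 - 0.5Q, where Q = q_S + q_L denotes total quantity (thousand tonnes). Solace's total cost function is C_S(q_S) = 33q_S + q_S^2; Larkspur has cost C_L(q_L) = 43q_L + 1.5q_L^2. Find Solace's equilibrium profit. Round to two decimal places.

Solace's profit: π_S = (116 - 0.5Q)q_S - (33q_S + q_S²). Setting ∂π_S/∂q_S = 0: 83 - 3q_S - (1/2)(q_L) = 0.
Larkspur's first-order condition: 73 - 4q_L - (1/2)(q_S) = 0.
So q_S = (83 - (1/2)q_L)/3 and q_L = (73 - (1/2)q_S)/4.
Substituting one into the other gives q_S = 1182/47 and q_L = 710/47.
Price P = 116 - (1/2)·(1892/47) = 95.8723.
Solace's profit: 95.8723·(1182/47) - 33·(1182/47) - (1182/47)² = 948.7035.

948.70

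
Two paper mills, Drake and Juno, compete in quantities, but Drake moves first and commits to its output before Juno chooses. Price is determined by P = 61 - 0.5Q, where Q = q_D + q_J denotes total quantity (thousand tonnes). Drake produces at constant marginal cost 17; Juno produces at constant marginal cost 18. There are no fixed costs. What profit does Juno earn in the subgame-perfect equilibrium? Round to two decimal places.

210.13

The follower Juno best-responds to any q_D: π_J = (61 - 0.5Q)q_J - 18q_J.
∂π_J/∂q_J = 43 - (1/2)q_D - q_J = 0 gives the reaction function q_J = (43 - (1/2)q_D).
Drake substitutes q_J(q_D) into its own profit: π_D = q_D(61 - (1/2)q_D - (43 - (1/2)q_D)/2) - 17q_D = (79/2 - (1/4)q_D)q_D - 17q_D.
Maximising: ∂π_D/∂q_D = 45/2 - (1/2)q_D = 0, giving q_D = 45.
Then q_J = (43 - (1/2)·45) = 41/2.
Price P = 61 - (1/2)·(131/2) = 113/4.
Juno's profit: (113/4 - 18)·(41/2) = 1681/8.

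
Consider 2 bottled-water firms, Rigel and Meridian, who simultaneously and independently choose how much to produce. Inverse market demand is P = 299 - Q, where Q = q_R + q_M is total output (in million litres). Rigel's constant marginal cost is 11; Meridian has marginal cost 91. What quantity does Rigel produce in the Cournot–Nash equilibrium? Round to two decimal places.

Rigel's profit: π_R = (299 - Q)q_R - (11q_R). Setting ∂π_R/∂q_R = 0: 288 - 2q_R - (q_M) = 0.
Meridian's first-order condition: 208 - 2q_M - (q_R) = 0.
Best responses: q_R = (288 - q_M)/2, q_M = (208 - q_R)/2.
Substituting one into the other gives q_R = 368/3 and q_M = 128/3.

122.67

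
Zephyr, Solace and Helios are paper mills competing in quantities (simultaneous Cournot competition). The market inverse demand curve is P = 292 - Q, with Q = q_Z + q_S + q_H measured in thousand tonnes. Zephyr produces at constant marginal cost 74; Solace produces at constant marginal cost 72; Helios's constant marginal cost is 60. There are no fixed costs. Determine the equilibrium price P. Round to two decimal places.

Zephyr's profit: π_Z = (292 - Q)q_Z - (74q_Z). Setting ∂π_Z/∂q_Z = 0: 218 - 2q_Z - (q_S + q_H) = 0.
Solace's first-order condition: 220 - 2q_S - (q_Z + q_H) = 0.
Helios's profit: π_H = (292 - Q)q_H - (60q_H). Setting ∂π_H/∂q_H = 0: 232 - 2q_H - (q_Z + q_S) = 0.
Adding the 3 conditions: 670 − 2Q − 2Q = 0, i.e. Q = 335/2.
Back-substituting: q_Z = (218 − 335/2) = 101/2, q_S = (220 − 335/2) = 105/2, q_H = (232 − 335/2) = 129/2.
Total output Q = 335/2, so price P = 292 - 335/2 = 249/2.

124.50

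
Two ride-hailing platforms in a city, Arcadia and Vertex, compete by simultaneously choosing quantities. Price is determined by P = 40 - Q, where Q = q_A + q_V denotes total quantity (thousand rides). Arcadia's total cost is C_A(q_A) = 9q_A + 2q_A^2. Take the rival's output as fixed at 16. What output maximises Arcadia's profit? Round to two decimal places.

With the rival's output fixed at 16, Arcadia's profit is π_A = (40 - 16 - q_A)q_A - (9q_A + 2q_A²) = (24 - q_A)q_A - (9q_A + 2q_A²).
∂π_A/∂q_A = 15 - 6q_A = 0, so q_A = 5/2.

2.50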